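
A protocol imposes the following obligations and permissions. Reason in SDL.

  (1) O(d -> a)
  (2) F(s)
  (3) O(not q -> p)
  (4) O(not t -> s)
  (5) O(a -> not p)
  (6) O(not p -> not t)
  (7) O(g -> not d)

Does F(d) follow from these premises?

Yes

Premise 2 is F(s), i.e. O(not s).
Premise 4, O(not t -> s), contraposes to O(not s -> t); with O(not s) we get O(t).
Premise 6 is O(not p -> not t); contrapositively O(t -> p). Since O(t) holds, K gives O(p).
The contrapositive of premise 5 (O(a -> not p)) is O(p -> not a), and O(p) is already established, so O(not a).
The contrapositive of premise 1 (O(d -> a)) is O(not a -> not d), and O(not a) is already established, so O(not d).
Premises 3, 7 do not contribute to this derivation.
So O(not d) holds, i.e. F(d). The claim follows.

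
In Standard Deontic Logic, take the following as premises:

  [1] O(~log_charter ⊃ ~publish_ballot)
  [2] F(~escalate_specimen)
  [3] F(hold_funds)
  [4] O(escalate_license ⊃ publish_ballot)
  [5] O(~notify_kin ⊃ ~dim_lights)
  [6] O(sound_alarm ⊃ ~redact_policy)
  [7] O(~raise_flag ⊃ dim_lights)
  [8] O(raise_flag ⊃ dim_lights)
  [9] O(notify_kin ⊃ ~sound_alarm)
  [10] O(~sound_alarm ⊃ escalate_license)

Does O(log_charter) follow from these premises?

Yes

Premises 7 and 8 cover both cases: O(~raise_flag ⊃ dim_lights) and O(raise_flag ⊃ dim_lights). Since ~raise_flag ∨ raise_flag is a tautology, O(dim_lights) follows.
Premise 5, O(~notify_kin ⊃ ~dim_lights), contraposes to O(dim_lights ⊃ notify_kin); with O(dim_lights) we get O(notify_kin).
Premise 9 is O(notify_kin ⊃ ~sound_alarm); since O(notify_kin), deontic closure gives O(~sound_alarm).
With premise 10, O(~sound_alarm ⊃ escalate_license), the K-axiom yields O(escalate_license).
From O(escalate_license) and premise 4, O(escalate_license ⊃ publish_ballot), we obtain O(publish_ballot).
The contrapositive of premise 1 (O(~log_charter ⊃ ~publish_ballot)) is O(publish_ballot ⊃ log_charter), and O(publish_ballot) is already established, so O(log_charter).
Premises 2, 3, 6 do not contribute to this derivation.
So O(log_charter) follows.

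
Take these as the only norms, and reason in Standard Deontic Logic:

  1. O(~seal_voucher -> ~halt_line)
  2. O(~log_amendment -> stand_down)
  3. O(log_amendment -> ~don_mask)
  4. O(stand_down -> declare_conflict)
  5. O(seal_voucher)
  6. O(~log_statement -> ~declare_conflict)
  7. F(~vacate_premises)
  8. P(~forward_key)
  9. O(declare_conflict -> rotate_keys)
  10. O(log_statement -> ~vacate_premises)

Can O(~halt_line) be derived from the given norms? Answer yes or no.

Premise 1 is O(~seal_voucher -> ~halt_line), but O(~seal_voucher) is not derivable from the premises, so it does not yield O(~halt_line).
No other premise forces O(~halt_line). An ideal world satisfying every premise can still have ~halt_line false, so O(~halt_line) is not derivable.

No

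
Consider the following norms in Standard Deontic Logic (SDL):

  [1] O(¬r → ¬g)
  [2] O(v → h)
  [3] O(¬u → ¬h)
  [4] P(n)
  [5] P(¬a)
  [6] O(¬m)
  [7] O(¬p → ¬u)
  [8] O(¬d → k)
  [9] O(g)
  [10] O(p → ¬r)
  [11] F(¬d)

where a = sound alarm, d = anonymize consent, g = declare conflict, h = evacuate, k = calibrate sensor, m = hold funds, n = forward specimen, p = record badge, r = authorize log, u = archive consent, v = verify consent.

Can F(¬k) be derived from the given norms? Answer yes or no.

Premise 8 is O(¬d → k), but O(¬d) is not derivable from the premises, so it does not yield O(k).
No other premise forces O(k). An ideal world satisfying every premise can still have ¬k true, so F(¬k) is not derivable.

No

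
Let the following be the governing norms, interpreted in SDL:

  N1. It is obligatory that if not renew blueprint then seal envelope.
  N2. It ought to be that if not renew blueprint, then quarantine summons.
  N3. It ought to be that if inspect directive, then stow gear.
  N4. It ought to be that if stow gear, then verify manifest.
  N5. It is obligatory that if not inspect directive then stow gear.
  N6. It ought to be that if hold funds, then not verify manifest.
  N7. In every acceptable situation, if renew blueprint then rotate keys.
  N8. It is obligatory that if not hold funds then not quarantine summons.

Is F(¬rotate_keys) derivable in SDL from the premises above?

Premises 3 and 5 are O(inspect_directive → stow_gear) and O(¬inspect_directive → stow_gear); every ideal world satisfies inspect_directive or ¬inspect_directive, so in either case stow_gear holds — hence O(stow_gear).
Premise 4 is O(stow_gear → verify_manifest); since O(stow_gear), deontic closure gives O(verify_manifest).
Premise 6, O(hold_funds → ¬verify_manifest), contraposes to O(verify_manifest → ¬hold_funds); with O(verify_manifest) we get O(¬hold_funds).
With premise 8, O(¬hold_funds → ¬quarantine_summons), the K-axiom yields O(¬quarantine_summons).
Premise 2 is O(¬renew_blueprint → quarantine_summons); contrapositively O(¬quarantine_summons → renew_blueprint). Since O(¬quarantine_summons) holds, K gives O(renew_blueprint).
With premise 7, O(renew_blueprint → rotate_keys), the K-axiom yields O(rotate_keys).
Premise 1 does not contribute to this derivation.
So O(rotate_keys) holds, i.e. F(¬rotate_keys). The claim follows.

Yes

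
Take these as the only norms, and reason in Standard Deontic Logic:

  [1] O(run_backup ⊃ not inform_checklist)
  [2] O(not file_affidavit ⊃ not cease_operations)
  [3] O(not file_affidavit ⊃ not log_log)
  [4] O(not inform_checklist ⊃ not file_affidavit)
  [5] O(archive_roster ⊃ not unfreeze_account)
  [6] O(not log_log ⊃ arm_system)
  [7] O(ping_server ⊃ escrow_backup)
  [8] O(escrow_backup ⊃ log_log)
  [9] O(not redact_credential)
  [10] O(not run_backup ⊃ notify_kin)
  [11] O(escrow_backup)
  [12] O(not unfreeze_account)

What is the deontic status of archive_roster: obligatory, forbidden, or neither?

Neither

Premise 5 is O(archive_roster ⊃ not unfreeze_account); even if O(not unfreeze_account) held, inferring O(archive_roster) would be affirming the consequent — invalid.
No premise or chain of K-axiom applications forces O(archive_roster), and none forces O(not archive_roster). So archive_roster is neither obligatory nor forbidden under these norms.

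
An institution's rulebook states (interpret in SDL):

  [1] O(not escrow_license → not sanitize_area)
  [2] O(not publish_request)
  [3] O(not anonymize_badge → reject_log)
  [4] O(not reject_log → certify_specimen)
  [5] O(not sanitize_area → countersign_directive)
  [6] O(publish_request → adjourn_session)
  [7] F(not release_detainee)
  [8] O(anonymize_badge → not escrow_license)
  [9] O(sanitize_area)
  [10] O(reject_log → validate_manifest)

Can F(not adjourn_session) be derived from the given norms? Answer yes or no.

No

Premise 6 is O(publish_request → adjourn_session), but O(publish_request) is not derivable from the premises, so it does not yield O(adjourn_session).
No other premise forces O(adjourn_session). An ideal world satisfying every premise can still have not adjourn_session true, so F(not adjourn_session) is not derivable.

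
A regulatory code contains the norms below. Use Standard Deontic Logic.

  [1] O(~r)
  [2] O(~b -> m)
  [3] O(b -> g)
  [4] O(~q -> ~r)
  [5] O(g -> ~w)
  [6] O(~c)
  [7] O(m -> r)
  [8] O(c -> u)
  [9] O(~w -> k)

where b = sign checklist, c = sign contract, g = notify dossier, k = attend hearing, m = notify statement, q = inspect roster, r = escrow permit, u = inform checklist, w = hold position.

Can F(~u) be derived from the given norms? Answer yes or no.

Premise 8 is O(c -> u), but O(c) is not derivable from the premises, so it does not yield O(u).
No other premise forces O(u). An ideal world satisfying every premise can still have ~u true, so F(~u) is not derivable.

No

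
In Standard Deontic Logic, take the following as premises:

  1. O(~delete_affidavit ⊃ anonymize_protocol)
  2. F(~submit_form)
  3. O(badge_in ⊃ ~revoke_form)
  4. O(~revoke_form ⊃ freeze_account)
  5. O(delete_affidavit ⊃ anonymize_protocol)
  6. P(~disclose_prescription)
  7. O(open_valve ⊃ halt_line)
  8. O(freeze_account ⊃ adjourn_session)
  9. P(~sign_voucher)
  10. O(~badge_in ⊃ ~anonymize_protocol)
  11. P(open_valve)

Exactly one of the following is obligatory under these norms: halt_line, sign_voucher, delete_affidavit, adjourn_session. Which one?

By case analysis on delete_affidavit: premise 5 gives O(delete_affidavit ⊃ anonymize_protocol) and premise 1 gives O(~delete_affidavit ⊃ anonymize_protocol), so O(anonymize_protocol) either way.
The contrapositive of premise 10 (O(~badge_in ⊃ ~anonymize_protocol)) is O(anonymize_protocol ⊃ badge_in), and O(anonymize_protocol) is already established, so O(badge_in).
From O(badge_in) and premise 3, O(badge_in ⊃ ~revoke_form), we obtain O(~revoke_form).
Premise 4 is O(~revoke_form ⊃ freeze_account); since O(~revoke_form), deontic closure gives O(freeze_account).
With premise 8, O(freeze_account ⊃ adjourn_session), the K-axiom yields O(adjourn_session).
So O(adjourn_session) holds — adjourn_session is obligatory. None of the other listed options is made obligatory by any chain of premises.

adjourn_session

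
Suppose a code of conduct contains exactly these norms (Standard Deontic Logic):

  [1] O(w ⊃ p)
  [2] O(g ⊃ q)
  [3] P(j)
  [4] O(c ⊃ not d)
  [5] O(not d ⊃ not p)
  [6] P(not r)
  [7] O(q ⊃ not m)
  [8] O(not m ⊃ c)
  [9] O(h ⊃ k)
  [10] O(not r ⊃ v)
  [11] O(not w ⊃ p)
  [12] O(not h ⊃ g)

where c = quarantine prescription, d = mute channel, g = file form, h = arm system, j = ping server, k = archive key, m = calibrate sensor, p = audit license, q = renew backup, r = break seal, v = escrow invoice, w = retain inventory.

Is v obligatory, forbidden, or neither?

Premise 10 is O(not r ⊃ v), but O(not r) is not derivable from the premises (the permission P(not r) asserts only not O(r), not O(not r)), so it does not yield O(v).
No premise or chain of K-axiom applications forces O(v), and none forces O(not v). So v is neither obligatory nor forbidden under these norms.

Neither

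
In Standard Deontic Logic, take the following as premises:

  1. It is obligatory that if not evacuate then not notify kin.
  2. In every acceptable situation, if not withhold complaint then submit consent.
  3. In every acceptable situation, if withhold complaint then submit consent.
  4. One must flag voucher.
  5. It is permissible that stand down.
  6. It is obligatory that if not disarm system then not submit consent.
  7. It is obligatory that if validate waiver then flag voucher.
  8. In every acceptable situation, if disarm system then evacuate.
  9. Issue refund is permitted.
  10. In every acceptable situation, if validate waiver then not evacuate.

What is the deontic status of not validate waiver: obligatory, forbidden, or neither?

Obligatory

Premises 3 and 2 cover both cases: O(withhold_complaint → submit_consent) and O(¬withhold_complaint → submit_consent). Since withhold_complaint ∨ ¬withhold_complaint is a tautology, O(submit_consent) follows.
The contrapositive of premise 6 (O(¬disarm_system → ¬submit_consent)) is O(submit_consent → disarm_system), and O(submit_consent) is already established, so O(disarm_system).
Premise 8 is O(disarm_system → evacuate); since O(disarm_system), deontic closure gives O(evacuate).
Premise 10, O(validate_waiver → ¬evacuate), contraposes to O(evacuate → ¬validate_waiver); with O(evacuate) we get O(¬validate_waiver).
Premises 1, 4, 5, 7, 9 do not contribute to this derivation.
Hence ¬validate_waiver is obligatory.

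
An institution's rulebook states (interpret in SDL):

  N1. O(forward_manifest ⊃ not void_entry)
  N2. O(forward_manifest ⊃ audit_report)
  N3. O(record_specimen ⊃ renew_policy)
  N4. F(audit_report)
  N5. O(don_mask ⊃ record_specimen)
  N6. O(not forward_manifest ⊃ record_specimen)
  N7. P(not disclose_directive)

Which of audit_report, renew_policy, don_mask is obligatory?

F(audit_report) at premise 4 means O(not audit_report).
The contrapositive of premise 2 (O(forward_manifest ⊃ audit_report)) is O(not audit_report ⊃ not forward_manifest), and O(not audit_report) is already established, so O(not forward_manifest).
From O(not forward_manifest) and premise 6, O(not forward_manifest ⊃ record_specimen), we obtain O(record_specimen).
From O(record_specimen) and premise 3, O(record_specimen ⊃ renew_policy), we obtain O(renew_policy).
So O(renew_policy) holds — renew_policy is obligatory. None of the other listed options is made obligatory by any chain of premises.

renew_policy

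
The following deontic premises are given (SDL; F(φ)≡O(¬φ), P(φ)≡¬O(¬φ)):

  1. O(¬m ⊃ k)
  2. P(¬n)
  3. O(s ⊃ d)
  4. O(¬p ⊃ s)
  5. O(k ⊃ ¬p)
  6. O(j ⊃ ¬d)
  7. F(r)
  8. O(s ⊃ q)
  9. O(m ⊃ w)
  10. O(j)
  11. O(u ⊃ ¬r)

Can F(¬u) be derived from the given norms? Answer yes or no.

No

Premise 11 is O(u ⊃ ¬r); even if O(¬r) held, inferring O(u) would be affirming the consequent — invalid.
No other premise forces O(u). An ideal world satisfying every premise can still have ¬u true, so F(¬u) is not derivable.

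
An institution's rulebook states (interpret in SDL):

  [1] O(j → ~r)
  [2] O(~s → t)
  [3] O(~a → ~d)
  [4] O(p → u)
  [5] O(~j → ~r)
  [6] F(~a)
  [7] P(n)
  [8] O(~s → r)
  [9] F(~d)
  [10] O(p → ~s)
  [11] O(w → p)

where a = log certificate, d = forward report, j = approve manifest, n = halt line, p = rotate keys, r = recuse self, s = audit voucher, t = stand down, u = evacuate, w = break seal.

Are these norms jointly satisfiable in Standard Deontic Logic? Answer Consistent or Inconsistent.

Premise 3 is O(~a → ~d), but O(~a) is not derivable from the premises, so it does not yield O(~d).
So O(~d) is not derivable, and the apparent clash with O(d) does not arise.
A world satisfying every obligation exists (e.g. a=true, d=true, j=false, n=false, p=false, r=false, s=true, t=false, u=false, w=false); no atom is both obligatory and forbidden, so the set is consistent.

Consistent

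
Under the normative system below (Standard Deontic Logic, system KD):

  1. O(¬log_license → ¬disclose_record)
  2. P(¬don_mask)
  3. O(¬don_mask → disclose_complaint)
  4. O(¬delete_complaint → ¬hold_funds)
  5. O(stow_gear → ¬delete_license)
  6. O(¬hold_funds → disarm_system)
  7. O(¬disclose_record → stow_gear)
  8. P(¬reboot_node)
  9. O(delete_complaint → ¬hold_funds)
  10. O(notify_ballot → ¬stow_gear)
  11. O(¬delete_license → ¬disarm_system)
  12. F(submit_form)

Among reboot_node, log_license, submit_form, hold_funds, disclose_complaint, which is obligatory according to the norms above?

Premises 4 and 9 are O(¬delete_complaint → ¬hold_funds) and O(delete_complaint → ¬hold_funds); every ideal world satisfies ¬delete_complaint or delete_complaint, so in either case ¬hold_funds holds — hence O(¬hold_funds).
Applying K to premise 6 (O(¬hold_funds → disarm_system)) and O(¬hold_funds) yields O(disarm_system).
Premise 11 is O(¬delete_license → ¬disarm_system); contrapositively O(disarm_system → delete_license). Since O(disarm_system) holds, K gives O(delete_license).
The contrapositive of premise 5 (O(stow_gear → ¬delete_license)) is O(delete_license → ¬stow_gear), and O(delete_license) is already established, so O(¬stow_gear).
The contrapositive of premise 7 (O(¬disclose_record → stow_gear)) is O(¬stow_gear → disclose_record), and O(¬stow_gear) is already established, so O(disclose_record).
Premise 1, O(¬log_license → ¬disclose_record), contraposes to O(disclose_record → log_license); with O(disclose_record) we get O(log_license).
So O(log_license) holds — log_license is obligatory. None of the other listed options is made obligatory by any chain of premises.

log_license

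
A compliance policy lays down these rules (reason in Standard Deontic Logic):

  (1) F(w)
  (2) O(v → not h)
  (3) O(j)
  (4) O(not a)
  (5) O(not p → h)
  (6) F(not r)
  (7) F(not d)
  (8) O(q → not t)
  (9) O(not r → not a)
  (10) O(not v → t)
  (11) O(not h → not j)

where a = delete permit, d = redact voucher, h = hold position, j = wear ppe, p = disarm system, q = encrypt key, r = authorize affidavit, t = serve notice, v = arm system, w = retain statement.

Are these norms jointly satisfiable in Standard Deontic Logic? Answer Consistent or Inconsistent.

Consistent

Premise 9 is O(not r → not a); even if O(not a) held, inferring O(not r) would be affirming the consequent — invalid.
So O(not r) is not derivable, and the apparent clash with O(r) does not arise.
A world satisfying every obligation exists (e.g. a=false, d=true, h=true, j=true, p=false, q=false, r=true, t=true, v=false, w=false); no atom is both obligatory and forbidden, so the set is consistent.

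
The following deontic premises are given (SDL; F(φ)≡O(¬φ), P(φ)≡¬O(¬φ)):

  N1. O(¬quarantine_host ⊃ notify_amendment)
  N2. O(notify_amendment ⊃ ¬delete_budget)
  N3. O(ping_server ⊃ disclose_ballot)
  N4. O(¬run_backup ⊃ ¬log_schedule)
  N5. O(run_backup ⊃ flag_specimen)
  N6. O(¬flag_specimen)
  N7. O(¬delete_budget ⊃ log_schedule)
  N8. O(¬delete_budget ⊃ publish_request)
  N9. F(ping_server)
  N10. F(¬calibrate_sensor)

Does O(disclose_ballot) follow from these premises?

Premise 3 is O(ping_server ⊃ disclose_ballot), but O(ping_server) is not derivable from the premises, so it does not yield O(disclose_ballot).
No other premise forces O(disclose_ballot). An ideal world satisfying every premise can still have disclose_ballot false, so O(disclose_ballot) is not derivable.

No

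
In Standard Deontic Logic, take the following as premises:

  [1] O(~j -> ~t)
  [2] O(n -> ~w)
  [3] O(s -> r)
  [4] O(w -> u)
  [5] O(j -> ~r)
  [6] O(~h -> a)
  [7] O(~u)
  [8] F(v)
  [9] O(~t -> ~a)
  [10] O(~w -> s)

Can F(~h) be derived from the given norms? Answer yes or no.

Premise 7 states O(~u) outright.
Premise 4, O(w -> u), contraposes to O(~u -> ~w); with O(~u) we get O(~w).
With premise 10, O(~w -> s), the K-axiom yields O(s).
Applying K to premise 3 (O(s -> r)) and O(s) yields O(r).
The contrapositive of premise 5 (O(j -> ~r)) is O(r -> ~j), and O(r) is already established, so O(~j).
With premise 1, O(~j -> ~t), the K-axiom yields O(~t).
With premise 9, O(~t -> ~a), the K-axiom yields O(~a).
Premise 6 is O(~h -> a); contrapositively O(~a -> h). Since O(~a) holds, K gives O(h).
Premises 2, 8 do not contribute to this derivation.
So O(h) holds, i.e. F(~h). The claim follows.

Yes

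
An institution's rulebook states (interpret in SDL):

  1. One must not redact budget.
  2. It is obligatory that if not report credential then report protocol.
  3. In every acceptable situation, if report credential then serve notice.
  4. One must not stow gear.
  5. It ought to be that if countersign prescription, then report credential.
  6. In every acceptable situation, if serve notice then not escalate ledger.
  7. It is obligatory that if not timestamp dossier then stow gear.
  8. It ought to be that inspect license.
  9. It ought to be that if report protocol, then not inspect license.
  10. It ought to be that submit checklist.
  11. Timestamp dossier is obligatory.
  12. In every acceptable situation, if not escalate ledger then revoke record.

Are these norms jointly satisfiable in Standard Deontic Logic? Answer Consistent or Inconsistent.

Consistent

Premise 7 is O(¬timestamp_dossier → stow_gear), but O(¬timestamp_dossier) is not derivable from the premises, so it does not yield O(stow_gear).
So O(stow_gear) is not derivable, and the apparent clash with O(¬stow_gear) does not arise.
A world satisfying every obligation exists (e.g. countersign_prescription=false, escalate_ledger=false, inspect_license=true, redact_budget=false, report_credential=true, report_protocol=false, revoke_record=true, serve_notice=true, stow_gear=false, submit_checklist=true, timestamp_dossier=true); no atom is both obligatory and forbidden, so the set is consistent.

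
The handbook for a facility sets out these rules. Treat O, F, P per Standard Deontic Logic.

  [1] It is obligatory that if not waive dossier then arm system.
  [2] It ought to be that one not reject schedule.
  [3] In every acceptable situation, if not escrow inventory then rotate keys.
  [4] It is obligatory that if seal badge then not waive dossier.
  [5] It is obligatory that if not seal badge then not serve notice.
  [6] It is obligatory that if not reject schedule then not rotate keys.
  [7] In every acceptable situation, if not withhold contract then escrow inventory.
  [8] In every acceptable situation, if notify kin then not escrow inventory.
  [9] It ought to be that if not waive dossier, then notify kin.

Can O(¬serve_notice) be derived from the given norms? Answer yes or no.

Premise 2 gives O(¬reject_schedule).
From O(¬reject_schedule) and premise 6, O(¬reject_schedule → ¬rotate_keys), we obtain O(¬rotate_keys).
Premise 3, O(¬escrow_inventory → rotate_keys), contraposes to O(¬rotate_keys → escrow_inventory); with O(¬rotate_keys) we get O(escrow_inventory).
Premise 8 is O(notify_kin → ¬escrow_inventory); contrapositively O(escrow_inventory → ¬notify_kin). Since O(escrow_inventory) holds, K gives O(¬notify_kin).
The contrapositive of premise 9 (O(¬waive_dossier → notify_kin)) is O(¬notify_kin → waive_dossier), and O(¬notify_kin) is already established, so O(waive_dossier).
Premise 4, O(seal_badge → ¬waive_dossier), contraposes to O(waive_dossier → ¬seal_badge); with O(waive_dossier) we get O(¬seal_badge).
From O(¬seal_badge) and premise 5, O(¬seal_badge → ¬serve_notice), we obtain O(¬serve_notice).
Premises 1, 7 do not contribute to this derivation.
So O(¬serve_notice) follows.

Yes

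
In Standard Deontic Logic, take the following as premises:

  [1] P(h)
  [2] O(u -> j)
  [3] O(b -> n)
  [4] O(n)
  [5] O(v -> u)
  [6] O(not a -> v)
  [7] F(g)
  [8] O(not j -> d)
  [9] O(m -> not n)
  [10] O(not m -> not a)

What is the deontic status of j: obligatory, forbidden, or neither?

From premise 4 we have O(n).
Premise 9, O(m -> not n), contraposes to O(n -> not m); with O(n) we get O(not m).
Premise 10 is O(not m -> not a); since O(not m), deontic closure gives O(not a).
From O(not a) and premise 6, O(not a -> v), we obtain O(v).
From O(v) and premise 5, O(v -> u), we obtain O(u).
With premise 2, O(u -> j), the K-axiom yields O(j).
Premises 1, 3, 7, 8 do not contribute to this derivation.
Hence j is obligatory.

Obligatory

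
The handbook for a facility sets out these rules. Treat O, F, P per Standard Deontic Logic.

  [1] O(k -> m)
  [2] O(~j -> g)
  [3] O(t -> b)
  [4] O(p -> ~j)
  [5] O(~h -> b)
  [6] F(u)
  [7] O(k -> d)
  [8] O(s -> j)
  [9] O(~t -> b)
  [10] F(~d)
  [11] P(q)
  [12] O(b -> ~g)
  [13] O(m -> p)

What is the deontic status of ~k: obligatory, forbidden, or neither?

Obligatory

By case analysis on ~t: premise 9 gives O(~t -> b) and premise 3 gives O(t -> b), so O(b) either way.
Applying K to premise 12 (O(b -> ~g)) and O(b) yields O(~g).
The contrapositive of premise 2 (O(~j -> g)) is O(~g -> j), and O(~g) is already established, so O(j).
Premise 4 is O(p -> ~j); contrapositively O(j -> ~p). Since O(j) holds, K gives O(~p).
Premise 13, O(m -> p), contraposes to O(~p -> ~m); with O(~p) we get O(~m).
Premise 1 is O(k -> m); contrapositively O(~m -> ~k). Since O(~m) holds, K gives O(~k).
Premises 5, 6, 7, 8, 10, 11 do not contribute to this derivation.
Hence ~k is obligatory.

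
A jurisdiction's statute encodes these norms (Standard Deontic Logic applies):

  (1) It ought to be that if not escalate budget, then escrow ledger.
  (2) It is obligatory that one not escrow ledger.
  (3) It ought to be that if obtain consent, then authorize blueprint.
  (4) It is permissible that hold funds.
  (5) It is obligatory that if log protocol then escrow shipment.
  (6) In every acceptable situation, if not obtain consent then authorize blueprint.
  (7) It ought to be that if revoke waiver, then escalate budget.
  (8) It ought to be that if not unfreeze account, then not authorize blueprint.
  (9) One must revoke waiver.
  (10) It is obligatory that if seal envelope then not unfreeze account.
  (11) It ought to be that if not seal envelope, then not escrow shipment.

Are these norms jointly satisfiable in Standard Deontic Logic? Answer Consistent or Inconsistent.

Premise 1 is O(¬escalate_budget → escrow_ledger), but O(¬escalate_budget) is not derivable from the premises, so it does not yield O(escrow_ledger).
So O(escrow_ledger) is not derivable, and the apparent clash with O(¬escrow_ledger) does not arise.
A world satisfying every obligation exists (e.g. authorize_blueprint=true, escalate_budget=true, escrow_ledger=false, escrow_shipment=false, hold_funds=false, log_protocol=false, obtain_consent=false, revoke_waiver=true, seal_envelope=false, unfreeze_account=true); no atom is both obligatory and forbidden, so the set is consistent.

Consistent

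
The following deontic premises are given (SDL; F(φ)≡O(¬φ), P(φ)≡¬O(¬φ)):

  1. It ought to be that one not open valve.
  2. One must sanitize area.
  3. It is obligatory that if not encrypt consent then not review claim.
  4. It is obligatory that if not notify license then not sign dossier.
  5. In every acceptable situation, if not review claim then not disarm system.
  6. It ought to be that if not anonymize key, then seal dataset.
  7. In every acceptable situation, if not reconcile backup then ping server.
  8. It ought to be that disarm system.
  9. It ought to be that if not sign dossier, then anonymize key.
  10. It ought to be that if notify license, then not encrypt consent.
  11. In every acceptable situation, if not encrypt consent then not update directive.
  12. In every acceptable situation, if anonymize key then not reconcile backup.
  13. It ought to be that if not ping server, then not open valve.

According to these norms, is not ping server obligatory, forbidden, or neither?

Forbidden

Premise 8 gives O(disarm_system).
Premise 5, O(¬review_claim → ¬disarm_system), contraposes to O(disarm_system → review_claim); with O(disarm_system) we get O(review_claim).
Premise 3 is O(¬encrypt_consent → ¬review_claim); contrapositively O(review_claim → encrypt_consent). Since O(review_claim) holds, K gives O(encrypt_consent).
The contrapositive of premise 10 (O(notify_license → ¬encrypt_consent)) is O(encrypt_consent → ¬notify_license), and O(encrypt_consent) is already established, so O(¬notify_license).
Applying K to premise 4 (O(¬notify_license → ¬sign_dossier)) and O(¬notify_license) yields O(¬sign_dossier).
From O(¬sign_dossier) and premise 9, O(¬sign_dossier → anonymize_key), we obtain O(anonymize_key).
With premise 12, O(anonymize_key → ¬reconcile_backup), the K-axiom yields O(¬reconcile_backup).
From O(¬reconcile_backup) and premise 7, O(¬reconcile_backup → ping_server), we obtain O(ping_server).
Premises 1, 2, 6, 11, 13 do not contribute to this derivation.
Thus O(ping_server), which is F(¬ping_server): ¬ping_server is forbidden.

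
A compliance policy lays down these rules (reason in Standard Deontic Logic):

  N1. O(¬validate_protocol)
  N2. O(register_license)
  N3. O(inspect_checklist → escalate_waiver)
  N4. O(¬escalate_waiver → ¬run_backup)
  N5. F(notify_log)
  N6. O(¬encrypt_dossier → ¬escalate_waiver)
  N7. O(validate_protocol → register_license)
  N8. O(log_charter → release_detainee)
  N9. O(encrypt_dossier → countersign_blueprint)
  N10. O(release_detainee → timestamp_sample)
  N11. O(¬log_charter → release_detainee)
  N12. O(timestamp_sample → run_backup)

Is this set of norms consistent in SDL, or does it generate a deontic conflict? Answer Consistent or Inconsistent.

Consistent

Premise 7 is O(validate_protocol → register_license); even if O(register_license) held, inferring O(validate_protocol) would be affirming the consequent — invalid.
So O(validate_protocol) is not derivable, and the apparent clash with O(¬validate_protocol) does not arise.
A world satisfying every obligation exists (e.g. countersign_blueprint=true, encrypt_dossier=true, escalate_waiver=true, inspect_checklist=false, log_charter=false, notify_log=false, register_license=true, release_detainee=true, run_backup=true, timestamp_sample=true, validate_protocol=false); no atom is both obligatory and forbidden, so the set is consistent.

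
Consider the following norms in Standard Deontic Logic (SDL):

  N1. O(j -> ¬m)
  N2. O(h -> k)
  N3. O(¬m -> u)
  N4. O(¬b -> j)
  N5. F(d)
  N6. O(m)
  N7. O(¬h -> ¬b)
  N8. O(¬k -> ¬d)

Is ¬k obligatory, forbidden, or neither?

Forbidden

From premise 6 we have O(m).
Premise 1, O(j -> ¬m), contraposes to O(m -> ¬j); with O(m) we get O(¬j).
The contrapositive of premise 4 (O(¬b -> j)) is O(¬j -> b), and O(¬j) is already established, so O(b).
The contrapositive of premise 7 (O(¬h -> ¬b)) is O(b -> h), and O(b) is already established, so O(h).
With premise 2, O(h -> k), the K-axiom yields O(k).
Premises 3, 5, 8 do not contribute to this derivation.
Thus O(k), which is F(¬k): ¬k is forbidden.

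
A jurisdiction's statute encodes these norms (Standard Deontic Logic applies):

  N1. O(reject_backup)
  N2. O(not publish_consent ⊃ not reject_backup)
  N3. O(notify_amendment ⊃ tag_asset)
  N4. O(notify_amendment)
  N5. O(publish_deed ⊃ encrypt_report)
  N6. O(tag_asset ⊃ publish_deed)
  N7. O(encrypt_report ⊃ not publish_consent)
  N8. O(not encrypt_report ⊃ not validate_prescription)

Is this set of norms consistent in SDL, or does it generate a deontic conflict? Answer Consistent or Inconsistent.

From premise 4 we have O(notify_amendment).
From O(notify_amendment) and premise 3, O(notify_amendment ⊃ tag_asset), we obtain O(tag_asset).
With premise 6, O(tag_asset ⊃ publish_deed), the K-axiom yields O(publish_deed).
Premise 5 is O(publish_deed ⊃ encrypt_report); since O(publish_deed), deontic closure gives O(encrypt_report).
Premise 7 is O(encrypt_report ⊃ not publish_consent); since O(encrypt_report), deontic closure gives O(not publish_consent).
Premise 2 is O(not publish_consent ⊃ not reject_backup); since O(not publish_consent), deontic closure gives O(not reject_backup).
Yet premise 1 states O(reject_backup).
We now have both O(not reject_backup) and O(reject_backup) — reject_backup is simultaneously obligatory and forbidden, violating the D-axiom.

Inconsistent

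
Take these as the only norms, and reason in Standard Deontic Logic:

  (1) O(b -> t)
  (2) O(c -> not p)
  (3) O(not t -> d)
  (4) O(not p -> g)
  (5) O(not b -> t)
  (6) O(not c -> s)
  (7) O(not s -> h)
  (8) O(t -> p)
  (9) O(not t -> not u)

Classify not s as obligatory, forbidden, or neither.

Forbidden

Premises 5 and 1 are O(not b -> t) and O(b -> t); every ideal world satisfies not b or b, so in either case t holds — hence O(t).
Premise 8 is O(t -> p); since O(t), deontic closure gives O(p).
Premise 2, O(c -> not p), contraposes to O(p -> not c); with O(p) we get O(not c).
With premise 6, O(not c -> s), the K-axiom yields O(s).
Premises 3, 4, 7, 9 do not contribute to this derivation.
Thus O(s), which is F(not s): not s is forbidden.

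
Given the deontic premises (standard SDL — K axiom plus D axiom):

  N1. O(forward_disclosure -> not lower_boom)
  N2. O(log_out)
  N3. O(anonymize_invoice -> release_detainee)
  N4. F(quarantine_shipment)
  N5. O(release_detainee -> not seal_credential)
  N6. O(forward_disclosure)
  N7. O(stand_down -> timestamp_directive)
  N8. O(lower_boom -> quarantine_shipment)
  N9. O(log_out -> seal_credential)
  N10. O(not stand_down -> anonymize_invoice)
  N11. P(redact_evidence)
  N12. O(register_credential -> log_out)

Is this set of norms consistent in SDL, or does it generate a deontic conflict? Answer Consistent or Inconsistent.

Premise 8 is O(lower_boom -> quarantine_shipment), but O(lower_boom) is not derivable from the premises, so it does not yield O(quarantine_shipment).
So O(quarantine_shipment) is not derivable, and the apparent clash with O(not quarantine_shipment) does not arise.
A world satisfying every obligation exists (e.g. anonymize_invoice=false, forward_disclosure=true, log_out=true, lower_boom=false, quarantine_shipment=false, redact_evidence=false, register_credential=false, release_detainee=false, seal_credential=true, stand_down=true, timestamp_directive=true); no atom is both obligatory and forbidden, so the set is consistent.

Consistent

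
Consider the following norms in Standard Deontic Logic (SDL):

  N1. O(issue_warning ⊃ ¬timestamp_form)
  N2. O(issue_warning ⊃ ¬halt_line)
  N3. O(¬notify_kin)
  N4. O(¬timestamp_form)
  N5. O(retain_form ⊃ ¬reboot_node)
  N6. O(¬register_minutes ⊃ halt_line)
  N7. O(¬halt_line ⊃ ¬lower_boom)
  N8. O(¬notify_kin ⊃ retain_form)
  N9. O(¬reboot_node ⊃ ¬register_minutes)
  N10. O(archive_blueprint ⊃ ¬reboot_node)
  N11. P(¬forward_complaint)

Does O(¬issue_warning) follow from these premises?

From premise 3 we have O(¬notify_kin).
From O(¬notify_kin) and premise 8, O(¬notify_kin ⊃ retain_form), we obtain O(retain_form).
With premise 5, O(retain_form ⊃ ¬reboot_node), the K-axiom yields O(¬reboot_node).
From O(¬reboot_node) and premise 9, O(¬reboot_node ⊃ ¬register_minutes), we obtain O(¬register_minutes).
Premise 6 is O(¬register_minutes ⊃ halt_line); since O(¬register_minutes), deontic closure gives O(halt_line).
Premise 2, O(issue_warning ⊃ ¬halt_line), contraposes to O(halt_line ⊃ ¬issue_warning); with O(halt_line) we get O(¬issue_warning).
Premises 1, 4, 7, 10, 11 do not contribute to this derivation.
So O(¬issue_warning) follows.

Yes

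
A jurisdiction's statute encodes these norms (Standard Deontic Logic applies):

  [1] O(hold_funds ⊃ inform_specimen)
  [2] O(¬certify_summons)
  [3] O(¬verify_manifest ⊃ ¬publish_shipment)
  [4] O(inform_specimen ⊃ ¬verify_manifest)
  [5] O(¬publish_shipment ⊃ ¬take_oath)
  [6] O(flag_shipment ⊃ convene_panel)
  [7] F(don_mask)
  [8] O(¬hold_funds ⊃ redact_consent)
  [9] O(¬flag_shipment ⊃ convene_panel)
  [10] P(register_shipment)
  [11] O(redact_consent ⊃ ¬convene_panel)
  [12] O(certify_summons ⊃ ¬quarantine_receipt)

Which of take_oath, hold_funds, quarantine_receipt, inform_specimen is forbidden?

take_oath

Premises 9 and 6 cover both cases: O(¬flag_shipment ⊃ convene_panel) and O(flag_shipment ⊃ convene_panel). Since ¬flag_shipment ∨ flag_shipment is a tautology, O(convene_panel) follows.
Premise 11 is O(redact_consent ⊃ ¬convene_panel); contrapositively O(convene_panel ⊃ ¬redact_consent). Since O(convene_panel) holds, K gives O(¬redact_consent).
Premise 8, O(¬hold_funds ⊃ redact_consent), contraposes to O(¬redact_consent ⊃ hold_funds); with O(¬redact_consent) we get O(hold_funds).
With premise 1, O(hold_funds ⊃ inform_specimen), the K-axiom yields O(inform_specimen).
From O(inform_specimen) and premise 4, O(inform_specimen ⊃ ¬verify_manifest), we obtain O(¬verify_manifest).
Premise 3 is O(¬verify_manifest ⊃ ¬publish_shipment); since O(¬verify_manifest), deontic closure gives O(¬publish_shipment).
From O(¬publish_shipment) and premise 5, O(¬publish_shipment ⊃ ¬take_oath), we obtain O(¬take_oath).
So O(¬take_oath) holds, i.e. take_oath is forbidden. None of the other listed options is forbidden under the premises.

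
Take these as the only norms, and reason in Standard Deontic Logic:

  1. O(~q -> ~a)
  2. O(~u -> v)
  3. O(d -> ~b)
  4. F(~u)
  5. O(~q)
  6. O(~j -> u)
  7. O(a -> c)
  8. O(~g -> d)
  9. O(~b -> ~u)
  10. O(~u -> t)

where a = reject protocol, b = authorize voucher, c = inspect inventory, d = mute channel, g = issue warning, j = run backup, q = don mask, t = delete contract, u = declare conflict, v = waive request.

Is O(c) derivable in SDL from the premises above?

Premise 7 is O(a -> c), but O(a) is not derivable from the premises, so it does not yield O(c).
No other premise forces O(c). An ideal world satisfying every premise can still have c false, so O(c) is not derivable.

No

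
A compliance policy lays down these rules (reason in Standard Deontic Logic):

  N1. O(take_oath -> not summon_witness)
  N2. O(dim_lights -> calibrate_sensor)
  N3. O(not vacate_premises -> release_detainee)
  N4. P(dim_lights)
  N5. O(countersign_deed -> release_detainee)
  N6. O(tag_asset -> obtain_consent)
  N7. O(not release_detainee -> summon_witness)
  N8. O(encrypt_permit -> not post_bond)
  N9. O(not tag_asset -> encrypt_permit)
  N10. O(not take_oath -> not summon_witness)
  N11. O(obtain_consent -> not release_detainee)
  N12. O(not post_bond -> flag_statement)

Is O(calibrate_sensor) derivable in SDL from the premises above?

No

Premise 2 is O(dim_lights -> calibrate_sensor), but O(dim_lights) is not derivable from the premises (the permission P(dim_lights) asserts only not O(not dim_lights), not O(dim_lights)), so it does not yield O(calibrate_sensor).
No other premise forces O(calibrate_sensor). An ideal world satisfying every premise can still have calibrate_sensor false, so O(calibrate_sensor) is not derivable.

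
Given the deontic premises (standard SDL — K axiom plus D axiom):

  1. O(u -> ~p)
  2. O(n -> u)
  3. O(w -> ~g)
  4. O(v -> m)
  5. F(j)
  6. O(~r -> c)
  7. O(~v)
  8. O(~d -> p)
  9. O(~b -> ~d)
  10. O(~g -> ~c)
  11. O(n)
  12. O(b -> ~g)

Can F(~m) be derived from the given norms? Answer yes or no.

Premise 4 is O(v -> m), but O(v) is not derivable from the premises, so it does not yield O(m).
No other premise forces O(m). An ideal world satisfying every premise can still have ~m true, so F(~m) is not derivable.

No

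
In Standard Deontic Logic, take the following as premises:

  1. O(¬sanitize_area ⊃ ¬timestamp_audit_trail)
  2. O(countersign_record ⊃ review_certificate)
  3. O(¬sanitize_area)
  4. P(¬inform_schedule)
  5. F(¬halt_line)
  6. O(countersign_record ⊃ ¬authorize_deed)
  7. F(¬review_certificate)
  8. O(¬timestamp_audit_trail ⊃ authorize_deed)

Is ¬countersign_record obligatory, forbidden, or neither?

Premise 3 gives O(¬sanitize_area).
Premise 1 is O(¬sanitize_area ⊃ ¬timestamp_audit_trail); since O(¬sanitize_area), deontic closure gives O(¬timestamp_audit_trail).
With premise 8, O(¬timestamp_audit_trail ⊃ authorize_deed), the K-axiom yields O(authorize_deed).
The contrapositive of premise 6 (O(countersign_record ⊃ ¬authorize_deed)) is O(authorize_deed ⊃ ¬countersign_record), and O(authorize_deed) is already established, so O(¬countersign_record).
Premises 2, 4, 5, 7 do not contribute to this derivation.
Hence ¬countersign_record is obligatory.

Obligatory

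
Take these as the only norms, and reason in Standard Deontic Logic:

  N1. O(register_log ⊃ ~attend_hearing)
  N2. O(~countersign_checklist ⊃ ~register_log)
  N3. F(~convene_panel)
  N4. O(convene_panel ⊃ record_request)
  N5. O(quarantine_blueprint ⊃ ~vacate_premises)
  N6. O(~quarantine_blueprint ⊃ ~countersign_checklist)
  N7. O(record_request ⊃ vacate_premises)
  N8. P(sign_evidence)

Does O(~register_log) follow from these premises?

Yes

Premise 3, F(~convene_panel), is equivalent to O(convene_panel).
Applying K to premise 4 (O(convene_panel ⊃ record_request)) and O(convene_panel) yields O(record_request).
Premise 7 is O(record_request ⊃ vacate_premises); since O(record_request), deontic closure gives O(vacate_premises).
Premise 5, O(quarantine_blueprint ⊃ ~vacate_premises), contraposes to O(vacate_premises ⊃ ~quarantine_blueprint); with O(vacate_premises) we get O(~quarantine_blueprint).
From O(~quarantine_blueprint) and premise 6, O(~quarantine_blueprint ⊃ ~countersign_checklist), we obtain O(~countersign_checklist).
From O(~countersign_checklist) and premise 2, O(~countersign_checklist ⊃ ~register_log), we obtain O(~register_log).
Premises 1, 8 do not contribute to this derivation.
So O(~register_log) follows.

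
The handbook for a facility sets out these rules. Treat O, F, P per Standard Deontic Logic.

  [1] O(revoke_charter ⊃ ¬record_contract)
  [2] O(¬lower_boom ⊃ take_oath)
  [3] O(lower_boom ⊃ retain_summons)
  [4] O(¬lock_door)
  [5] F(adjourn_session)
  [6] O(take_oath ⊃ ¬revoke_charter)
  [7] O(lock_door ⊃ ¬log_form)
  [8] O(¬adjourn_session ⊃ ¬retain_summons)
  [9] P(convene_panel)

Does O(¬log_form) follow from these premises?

Premise 7 is O(lock_door ⊃ ¬log_form), but O(lock_door) is not derivable from the premises, so it does not yield O(¬log_form).
No other premise forces O(¬log_form). An ideal world satisfying every premise can still have ¬log_form false, so O(¬log_form) is not derivable.

No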